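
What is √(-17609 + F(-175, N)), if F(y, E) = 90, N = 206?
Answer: I*√17519 ≈ 132.36*I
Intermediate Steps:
√(-17609 + F(-175, N)) = √(-17609 + 90) = √(-17519) = I*√17519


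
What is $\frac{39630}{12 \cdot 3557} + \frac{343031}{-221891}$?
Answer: $- \frac{974732479}{1578532574} \approx -0.61749$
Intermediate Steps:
$\frac{39630}{12 \cdot 3557} + \frac{343031}{-221891} = \frac{39630}{42684} + 343031 \left(- \frac{1}{221891}\right) = 39630 \cdot \frac{1}{42684} - \frac{343031}{221891} = \frac{6605}{7114} - \frac{343031}{221891} = - \frac{974732479}{1578532574}$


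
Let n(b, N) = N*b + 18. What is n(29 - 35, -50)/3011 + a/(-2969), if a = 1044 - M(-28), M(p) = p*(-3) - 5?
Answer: -1961473/8939659 ≈ -0.21941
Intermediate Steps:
M(p) = -5 - 3*p (M(p) = -3*p - 5 = -5 - 3*p)
n(b, N) = 18 + N*b
a = 965 (a = 1044 - (-5 - 3*(-28)) = 1044 - (-5 + 84) = 1044 - 1*79 = 1044 - 79 = 965)
n(29 - 35, -50)/3011 + a/(-2969) = (18 - 50*(29 - 35))/3011 + 965/(-2969) = (18 - 50*(-6))*(1/3011) + 965*(-1/2969) = (18 + 300)*(1/3011) - 965/2969 = 318*(1/3011) - 965/2969 = 318/3011 - 965/2969 = -1961473/8939659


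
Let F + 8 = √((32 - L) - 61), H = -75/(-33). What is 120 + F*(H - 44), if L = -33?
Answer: 4074/11 ≈ 370.36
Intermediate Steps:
H = 25/11 (H = -75*(-1/33) = 25/11 ≈ 2.2727)
F = -6 (F = -8 + √((32 - 1*(-33)) - 61) = -8 + √((32 + 33) - 61) = -8 + √(65 - 61) = -8 + √4 = -8 + 2 = -6)
120 + F*(H - 44) = 120 - 6*(25/11 - 44) = 120 - 6*(-459/11) = 120 + 2754/11 = 4074/11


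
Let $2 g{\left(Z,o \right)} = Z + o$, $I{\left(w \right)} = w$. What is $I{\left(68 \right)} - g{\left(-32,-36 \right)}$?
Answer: $102$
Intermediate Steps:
$g{\left(Z,o \right)} = \frac{Z}{2} + \frac{o}{2}$ ($g{\left(Z,o \right)} = \frac{Z + o}{2} = \frac{Z}{2} + \frac{o}{2}$)
$I{\left(68 \right)} - g{\left(-32,-36 \right)} = 68 - \left(\frac{1}{2} \left(-32\right) + \frac{1}{2} \left(-36\right)\right) = 68 - \left(-16 - 18\right) = 68 - -34 = 68 + 34 = 102$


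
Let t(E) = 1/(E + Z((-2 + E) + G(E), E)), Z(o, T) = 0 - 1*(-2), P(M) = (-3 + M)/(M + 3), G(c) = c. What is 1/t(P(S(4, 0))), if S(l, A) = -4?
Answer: 9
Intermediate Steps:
P(M) = (-3 + M)/(3 + M)
Z(o, T) = 2 (Z(o, T) = 0 + 2 = 2)
t(E) = 1/(2 + E) (t(E) = 1/(E + 2) = 1/(2 + E))
1/t(P(S(4, 0))) = 1/(1/(2 + (-3 - 4)/(3 - 4))) = 1/(1/(2 - 7/(-1))) = 1/(1/(2 - 1*(-7))) = 1/(1/(2 + 7)) = 1/(1/9) = 1/(⅑) = 9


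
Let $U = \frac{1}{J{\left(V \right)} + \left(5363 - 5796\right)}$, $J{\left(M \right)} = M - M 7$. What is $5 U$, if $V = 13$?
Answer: $- \frac{5}{511} \approx -0.0097847$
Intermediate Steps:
$J{\left(M \right)} = - 6 M$ ($J{\left(M \right)} = M - 7 M = - 6 M$)
$U = - \frac{1}{511}$ ($U = \frac{1}{\left(-6\right) 13 + \left(5363 - 5796\right)} = \frac{1}{-78 - 433} = \frac{1}{-511} = - \frac{1}{511} \approx -0.0019569$)
$5 U = 5 \left(- \frac{1}{511}\right) = - \frac{5}{511}$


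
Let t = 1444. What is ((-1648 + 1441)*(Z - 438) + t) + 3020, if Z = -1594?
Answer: 425088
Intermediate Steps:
((-1648 + 1441)*(Z - 438) + t) + 3020 = ((-1648 + 1441)*(-1594 - 438) + 1444) + 3020 = (-207*(-2032) + 1444) + 3020 = (420624 + 1444) + 3020 = 422068 + 3020 = 425088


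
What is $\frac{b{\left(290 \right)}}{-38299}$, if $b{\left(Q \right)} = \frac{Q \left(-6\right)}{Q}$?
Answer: $\frac{6}{38299} \approx 0.00015666$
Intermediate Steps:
$b{\left(Q \right)} = -6$ ($b{\left(Q \right)} = \frac{\left(-6\right) Q}{Q} = -6$)
$\frac{b{\left(290 \right)}}{-38299} = - \frac{6}{-38299} = \left(-6\right) \left(- \frac{1}{38299}\right) = \frac{6}{38299}$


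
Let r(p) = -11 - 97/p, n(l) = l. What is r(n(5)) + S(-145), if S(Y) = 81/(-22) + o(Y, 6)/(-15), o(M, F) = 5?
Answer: -11357/330 ≈ -34.415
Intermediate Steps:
r(p) = -11 - 97/p
S(Y) = -265/66 (S(Y) = 81/(-22) + 5/(-15) = 81*(-1/22) + 5*(-1/15) = -81/22 - ⅓ = -265/66)
r(n(5)) + S(-145) = (-11 - 97/5) - 265/66 = -152/5 - 265/66 = -11357/330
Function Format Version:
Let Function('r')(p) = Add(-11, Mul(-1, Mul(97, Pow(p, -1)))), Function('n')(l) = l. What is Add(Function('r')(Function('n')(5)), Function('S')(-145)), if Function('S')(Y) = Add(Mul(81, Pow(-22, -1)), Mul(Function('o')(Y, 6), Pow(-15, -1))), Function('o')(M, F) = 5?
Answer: Rational(-11357, 330) ≈ -34.415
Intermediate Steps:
Function('r')(p) = Add(-11, Mul(-97, Pow(p, -1)))
Function('S')(Y) = Rational(-265, 66) (Function('S')(Y) = Add(Mul(81, Pow(-22, -1)), Mul(5, Pow(-15, -1))) = Add(Mul(81, Rational(-1, 22)), Mul(5, Rational(-1, 15))) = Add(Rational(-81, 22), Rational(-1, 3)) = Rational(-265, 66))
Add(Function('r')(Function('n')(5)), Function('S')(-145)) = Add(Add(-11, Mul(-97, Pow(5, -1))), Rational(-265, 66)) = Add(Add(-11, Mul(-97, Rational(1, 5))), Rational(-265, 66)) = Add(Add(-11, Rational(-97, 5)), Rational(-265, 66)) = Add(Rational(-152, 5), Rational(-265, 66)) = Rational(-11357, 330)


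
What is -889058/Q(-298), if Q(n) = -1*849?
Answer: 889058/849 ≈ 1047.2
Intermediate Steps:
Q(n) = -849
-889058/Q(-298) = -889058/(-849) = -889058*(-1/849) = 889058/849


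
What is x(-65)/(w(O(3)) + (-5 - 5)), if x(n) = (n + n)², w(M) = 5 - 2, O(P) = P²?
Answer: -16900/7 ≈ -2414.3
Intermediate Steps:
w(M) = 3
x(n) = 4*n² (x(n) = (2*n)² = 4*n²)
x(-65)/(w(O(3)) + (-5 - 5)) = (4*(-65)²)/(3 + (-5 - 5)) = (4*4225)/(3 - 10) = 16900/(-7) = -⅐*16900 = -16900/7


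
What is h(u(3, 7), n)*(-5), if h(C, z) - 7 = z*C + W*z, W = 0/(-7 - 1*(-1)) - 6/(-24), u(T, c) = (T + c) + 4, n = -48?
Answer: 3385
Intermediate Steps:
u(T, c) = 4 + T + c
W = ¼ (W = 0/(-7 + 1) - 6*(-1/24) = 0/(-6) + ¼ = 0*(-⅙) + ¼ = 0 + ¼ = ¼ ≈ 0.25000)
h(C, z) = 7 + z/4 + C*z (h(C, z) = 7 + (z*C + z/4) = 7 + (C*z + z/4) = 7 + (z/4 + C*z) = 7 + z/4 + C*z)
h(u(3, 7), n)*(-5) = (7 + (¼)*(-48) + (4 + 3 + 7)*(-48))*(-5) = (7 - 12 + 14*(-48))*(-5) = (7 - 12 - 672)*(-5) = -677*(-5) = 3385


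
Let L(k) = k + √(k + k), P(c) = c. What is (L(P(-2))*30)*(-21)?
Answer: 1260 - 1260*I ≈ 1260.0 - 1260.0*I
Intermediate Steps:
L(k) = k + √2*√k (L(k) = k + √(2*k) = k + √2*√k)
(L(P(-2))*30)*(-21) = ((-2 + √2*√(-2))*30)*(-21) = ((-2 + √2*(I*√2))*30)*(-21) = ((-2 + 2*I)*30)*(-21) = (-60 + 60*I)*(-21) = 1260 - 1260*I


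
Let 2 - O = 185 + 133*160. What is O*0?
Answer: 0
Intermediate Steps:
O = -21463 (O = 2 - (185 + 133*160) = 2 - (185 + 21280) = 2 - 1*21465 = 2 - 21465 = -21463)
O*0 = -21463*0 = 0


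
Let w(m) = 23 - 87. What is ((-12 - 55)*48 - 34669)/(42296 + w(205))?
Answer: -37885/42232 ≈ -0.89707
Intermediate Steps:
w(m) = -64
((-12 - 55)*48 - 34669)/(42296 + w(205)) = ((-12 - 55)*48 - 34669)/(42296 - 64) = (-67*48 - 34669)/42232 = (-3216 - 34669)*(1/42232) = -37885*1/42232 = -37885/42232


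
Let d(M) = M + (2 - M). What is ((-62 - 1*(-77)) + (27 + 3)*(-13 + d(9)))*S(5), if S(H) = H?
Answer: -1575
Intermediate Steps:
d(M) = 2
((-62 - 1*(-77)) + (27 + 3)*(-13 + d(9)))*S(5) = ((-62 - 1*(-77)) + (27 + 3)*(-13 + 2))*5 = ((-62 + 77) + 30*(-11))*5 = (15 - 330)*5 = -315*5 = -1575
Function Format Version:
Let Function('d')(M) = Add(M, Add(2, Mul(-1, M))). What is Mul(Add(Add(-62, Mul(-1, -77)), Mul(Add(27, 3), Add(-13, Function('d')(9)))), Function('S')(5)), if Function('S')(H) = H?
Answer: -1575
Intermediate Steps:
Function('d')(M) = 2
Mul(Add(Add(-62, Mul(-1, -77)), Mul(Add(27, 3), Add(-13, Function('d')(9)))), Function('S')(5)) = Mul(Add(Add(-62, Mul(-1, -77)), Mul(Add(27, 3), Add(-13, 2))), 5) = Mul(Add(Add(-62, 77), Mul(30, -11)), 5) = Mul(Add(15, -330), 5) = Mul(-315, 5) = -1575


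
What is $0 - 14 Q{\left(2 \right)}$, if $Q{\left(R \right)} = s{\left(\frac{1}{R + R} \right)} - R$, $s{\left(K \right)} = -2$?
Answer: $56$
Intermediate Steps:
$Q{\left(R \right)} = -2 - R$
$0 - 14 Q{\left(2 \right)} = 0 - 14 \left(-2 - 2\right) = 0 - -56 = 0 + 56 = 56$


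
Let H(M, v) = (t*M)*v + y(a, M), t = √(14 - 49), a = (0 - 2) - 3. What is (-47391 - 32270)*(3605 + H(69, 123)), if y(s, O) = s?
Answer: -286779600 - 676082907*I*√35 ≈ -2.8678e+8 - 3.9998e+9*I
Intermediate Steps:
a = -5 (a = -2 - 3 = -5)
t = I*√35 (t = √(-35) = I*√35 ≈ 5.9161*I)
H(M, v) = -5 + I*M*v*√35 (H(M, v) = ((I*√35)*M)*v - 5 = (I*M*√35)*v - 5 = I*M*v*√35 - 5 = -5 + I*M*v*√35)
(-47391 - 32270)*(3605 + H(69, 123)) = (-47391 - 32270)*(3605 + (-5 + I*69*123*√35)) = -79661*(3605 + (-5 + 8487*I*√35)) = -79661*(3600 + 8487*I*√35) = -286779600 - 676082907*I*√35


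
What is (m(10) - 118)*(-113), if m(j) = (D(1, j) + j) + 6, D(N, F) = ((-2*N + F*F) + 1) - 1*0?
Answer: 339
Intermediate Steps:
D(N, F) = 1 + F**2 - 2*N (D(N, F) = ((-2*N + F**2) + 1) + 0 = ((F**2 - 2*N) + 1) + 0 = (1 + F**2 - 2*N) + 0 = 1 + F**2 - 2*N)
m(j) = 5 + j + j**2 (m(j) = ((1 + j**2 - 2*1) + j) + 6 = ((1 + j**2 - 2) + j) + 6 = ((-1 + j**2) + j) + 6 = (-1 + j + j**2) + 6 = 5 + j + j**2)
(m(10) - 118)*(-113) = ((5 + 10 + 10**2) - 118)*(-113) = ((5 + 10 + 100) - 118)*(-113) = (115 - 118)*(-113) = -3*(-113) = 339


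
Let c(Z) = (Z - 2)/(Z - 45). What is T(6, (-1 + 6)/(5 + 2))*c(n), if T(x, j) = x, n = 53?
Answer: 153/4 ≈ 38.250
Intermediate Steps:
c(Z) = (-2 + Z)/(-45 + Z)
T(6, (-1 + 6)/(5 + 2))*c(n) = 6*((-2 + 53)/(-45 + 53)) = 6*(51/8) = 153/4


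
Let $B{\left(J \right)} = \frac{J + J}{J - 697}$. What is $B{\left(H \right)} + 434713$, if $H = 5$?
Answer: $\frac{150410693}{346} \approx 4.3471 \cdot 10^{5}$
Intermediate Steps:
$B{\left(J \right)} = \frac{2 J}{-697 + J}$
$B{\left(H \right)} + 434713 = 2 \cdot 5 \frac{1}{-697 + 5} + 434713 = 2 \cdot 5 \frac{1}{-692} + 434713 = 2 \cdot 5 \left(- \frac{1}{692}\right) + 434713 = - \frac{5}{346} + 434713 = \frac{150410693}{346}$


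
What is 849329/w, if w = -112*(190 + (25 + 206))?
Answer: -849329/47152 ≈ -18.013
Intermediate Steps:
w = -47152 (w = -112*(190 + 231) = -112*421 = -47152)
849329/w = 849329/(-47152) = 849329*(-1/47152) = -849329/47152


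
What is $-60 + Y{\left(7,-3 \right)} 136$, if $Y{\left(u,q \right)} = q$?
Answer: $-468$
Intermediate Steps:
$-60 + Y{\left(7,-3 \right)} 136 = -60 - 408 = -468$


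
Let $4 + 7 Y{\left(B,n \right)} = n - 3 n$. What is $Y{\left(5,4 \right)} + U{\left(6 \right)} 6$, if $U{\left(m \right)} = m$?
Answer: $\frac{240}{7} \approx 34.286$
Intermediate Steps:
$Y{\left(B,n \right)} = - \frac{4}{7} - \frac{2 n}{7}$ ($Y{\left(B,n \right)} = - \frac{4}{7} + \frac{n - 3 n}{7} = - \frac{4}{7} + \frac{\left(-2\right) n}{7} = - \frac{4}{7} - \frac{2 n}{7}$)
$Y{\left(5,4 \right)} + U{\left(6 \right)} 6 = \left(- \frac{4}{7} - \frac{8}{7}\right) + 6 \cdot 6 = \left(- \frac{4}{7} - \frac{8}{7}\right) + 36 = - \frac{12}{7} + 36 = \frac{240}{7}$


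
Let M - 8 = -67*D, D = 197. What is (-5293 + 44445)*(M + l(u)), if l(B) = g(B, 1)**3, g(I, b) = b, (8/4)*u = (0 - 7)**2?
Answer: -516414880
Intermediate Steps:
u = 49/2 (u = (0 - 7)**2/2 = (1/2)*(-7)**2 = (1/2)*49 = 49/2 ≈ 24.500)
l(B) = 1 (l(B) = 1**3 = 1)
M = -13191 (M = 8 - 67*197 = 8 - 13199 = -13191)
(-5293 + 44445)*(M + l(u)) = (-5293 + 44445)*(-13191 + 1) = 39152*(-13190) = -516414880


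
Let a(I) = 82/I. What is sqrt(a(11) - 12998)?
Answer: 4*I*sqrt(98241)/11 ≈ 113.98*I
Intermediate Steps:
sqrt(a(11) - 12998) = sqrt(82/11 - 12998) = sqrt(-142896/11) = 4*I*sqrt(98241)/11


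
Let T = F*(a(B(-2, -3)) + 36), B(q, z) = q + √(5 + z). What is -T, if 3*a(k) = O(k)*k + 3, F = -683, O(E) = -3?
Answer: 26637 - 683*√2 ≈ 25671.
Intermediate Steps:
a(k) = 1 - k (a(k) = (-3*k + 3)/3 = (3 - 3*k)/3 = 1 - k)
T = -26637 + 683*√2 (T = -683*((1 - (-2 + √(5 - 3))) + 36) = -683*((1 - (-2 + √2)) + 36) = -683*((1 + (2 - √2)) + 36) = -683*((3 - √2) + 36) = -683*(39 - √2) = -26637 + 683*√2 ≈ -25671.)
-T = -(-26637 + 683*√2) = 26637 - 683*√2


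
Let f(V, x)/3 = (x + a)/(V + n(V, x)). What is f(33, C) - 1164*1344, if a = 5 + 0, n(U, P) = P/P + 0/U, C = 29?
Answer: -1564413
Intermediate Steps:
n(U, P) = 1 (n(U, P) = 1 + 0 = 1)
a = 5
f(V, x) = 3*(5 + x)/(1 + V) (f(V, x) = 3*((x + 5)/(V + 1)) = 3*((5 + x)/(1 + V)) = 3*(5 + x)/(1 + V))
f(33, C) - 1164*1344 = 3*(5 + 29)/(1 + 33) - 1164*1344 = 3*34/34 - 1564416 = 3*(1/34)*34 - 1564416 = 3 - 1564416 = -1564413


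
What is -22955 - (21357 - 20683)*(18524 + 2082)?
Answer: -13911399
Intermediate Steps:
-22955 - (21357 - 20683)*(18524 + 2082) = -22955 - 674*20606 = -22955 - 1*13888444 = -22955 - 13888444 = -13911399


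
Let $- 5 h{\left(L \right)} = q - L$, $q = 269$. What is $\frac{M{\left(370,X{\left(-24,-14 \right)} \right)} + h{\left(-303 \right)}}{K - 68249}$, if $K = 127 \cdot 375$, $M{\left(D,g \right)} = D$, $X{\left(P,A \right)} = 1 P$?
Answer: $- \frac{639}{51560} \approx -0.012393$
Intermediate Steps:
$X{\left(P,A \right)} = P$
$K = 47625$
$h{\left(L \right)} = - \frac{269}{5} + \frac{L}{5}$ ($h{\left(L \right)} = - \frac{269 - L}{5} = - \frac{269}{5} + \frac{L}{5}$)
$\frac{M{\left(370,X{\left(-24,-14 \right)} \right)} + h{\left(-303 \right)}}{K - 68249} = \frac{370 + \left(- \frac{269}{5} + \frac{1}{5} \left(-303\right)\right)}{47625 - 68249} = \frac{370 - \frac{572}{5}}{-20624} = \left(370 - \frac{572}{5}\right) \left(- \frac{1}{20624}\right) = \frac{1278}{5} \left(- \frac{1}{20624}\right) = - \frac{639}{51560}$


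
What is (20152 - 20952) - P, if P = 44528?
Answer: -45328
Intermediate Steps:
(20152 - 20952) - P = (20152 - 20952) - 1*44528 = -800 - 44528 = -45328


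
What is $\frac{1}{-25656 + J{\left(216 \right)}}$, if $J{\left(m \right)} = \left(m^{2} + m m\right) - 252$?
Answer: $\frac{1}{67404} \approx 1.4836 \cdot 10^{-5}$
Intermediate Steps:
$J{\left(m \right)} = -252 + 2 m^{2}$ ($J{\left(m \right)} = \left(m^{2} + m^{2}\right) - 252 = 2 m^{2} - 252 = -252 + 2 m^{2}$)
$\frac{1}{-25656 + J{\left(216 \right)}} = \frac{1}{-25656 - \left(252 - 2 \cdot 216^{2}\right)} = \frac{1}{-25656 + \left(-252 + 2 \cdot 46656\right)} = \frac{1}{-25656 + \left(-252 + 93312\right)} = \frac{1}{-25656 + 93060} = \frac{1}{67404}$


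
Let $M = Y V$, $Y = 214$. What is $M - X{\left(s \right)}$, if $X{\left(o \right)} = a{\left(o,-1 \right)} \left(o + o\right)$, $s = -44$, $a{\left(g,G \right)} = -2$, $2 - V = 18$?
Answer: $-3600$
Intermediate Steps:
$V = -16$ ($V = 2 - 18 = -16$)
$X{\left(o \right)} = - 4 o$ ($X{\left(o \right)} = - 2 \left(o + o\right) = - 2 \cdot 2 o = - 4 o$)
$M = -3424$ ($M = 214 \left(-16\right) = -3424$)
$M - X{\left(s \right)} = -3424 - \left(-4\right) \left(-44\right) = -3424 - 176 = -3600$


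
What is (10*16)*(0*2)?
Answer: 0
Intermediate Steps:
(10*16)*(0*2) = 160*0 = 0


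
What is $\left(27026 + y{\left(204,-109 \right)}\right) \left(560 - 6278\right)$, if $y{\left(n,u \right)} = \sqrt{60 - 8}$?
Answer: $-154534668 - 11436 \sqrt{13} \approx -1.5458 \cdot 10^{8}$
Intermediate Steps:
$y{\left(n,u \right)} = 2 \sqrt{13}$ ($y{\left(n,u \right)} = \sqrt{52} = 2 \sqrt{13}$)
$\left(27026 + y{\left(204,-109 \right)}\right) \left(560 - 6278\right) = \left(27026 + 2 \sqrt{13}\right) \left(560 - 6278\right) = \left(27026 + 2 \sqrt{13}\right) \left(-5718\right) = -154534668 - 11436 \sqrt{13}$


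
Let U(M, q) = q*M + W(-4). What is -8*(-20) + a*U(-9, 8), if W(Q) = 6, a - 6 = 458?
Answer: -30464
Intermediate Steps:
a = 464 (a = 6 + 458 = 464)
U(M, q) = 6 + M*q (U(M, q) = q*M + 6 = M*q + 6 = 6 + M*q)
-8*(-20) + a*U(-9, 8) = -8*(-20) + 464*(6 - 9*8) = 160 + 464*(6 - 72) = 160 + 464*(-66) = 160 - 30624 = -30464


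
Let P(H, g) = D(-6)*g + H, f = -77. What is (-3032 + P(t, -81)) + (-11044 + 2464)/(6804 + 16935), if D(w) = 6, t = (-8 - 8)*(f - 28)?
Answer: -14546954/7913 ≈ -1838.4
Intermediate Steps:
t = 1680 (t = (-8 - 8)*(-77 - 28) = -16*(-105) = 1680)
P(H, g) = H + 6*g (P(H, g) = 6*g + H = H + 6*g)
(-3032 + P(t, -81)) + (-11044 + 2464)/(6804 + 16935) = (-3032 + (1680 + 6*(-81))) + (-11044 + 2464)/(6804 + 16935) = (-3032 + (1680 - 486)) - 8580/23739 = (-3032 + 1194) - 8580*1/23739 = -1838 - 2860/7913 = -14546954/7913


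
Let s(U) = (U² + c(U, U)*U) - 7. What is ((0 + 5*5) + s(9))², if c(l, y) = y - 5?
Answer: 18225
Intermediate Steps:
c(l, y) = -5 + y
s(U) = -7 + U² + U*(-5 + U) (s(U) = (U² + (-5 + U)*U) - 7 = (U² + U*(-5 + U)) - 7 = -7 + U² + U*(-5 + U))
((0 + 5*5) + s(9))² = ((0 + 5*5) + (-7 + 9² + 9*(-5 + 9)))² = ((0 + 25) + (-7 + 81 + 9*4))² = (25 + (-7 + 81 + 36))² = (25 + 110)² = 135² = 18225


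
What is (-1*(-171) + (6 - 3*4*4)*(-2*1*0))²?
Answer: 29241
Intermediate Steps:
(-1*(-171) + (6 - 3*4*4)*(-2*1*0))² = (171 + (6 - 12*4)*(-2*0))² = (171 + (6 - 48)*0)² = (171 - 42*0)² = (171 + 0)² = 171² = 29241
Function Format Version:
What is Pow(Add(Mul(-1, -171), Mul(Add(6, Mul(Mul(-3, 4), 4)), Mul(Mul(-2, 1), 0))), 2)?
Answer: 29241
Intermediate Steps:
Pow(Add(Mul(-1, -171), Mul(Add(6, Mul(Mul(-3, 4), 4)), Mul(Mul(-2, 1), 0))), 2) = Pow(Add(171, Mul(Add(6, Mul(-12, 4)), Mul(-2, 0))), 2) = Pow(Add(171, Mul(Add(6, -48), 0)), 2) = Pow(Add(171, Mul(-42, 0)), 2) = Pow(Add(171, 0), 2) = Pow(171, 2) = 29241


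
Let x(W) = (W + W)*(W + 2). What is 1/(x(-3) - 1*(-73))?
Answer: 1/79 ≈ 0.012658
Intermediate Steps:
x(W) = 2*W*(2 + W) (x(W) = (2*W)*(2 + W) = 2*W*(2 + W))
1/(x(-3) - 1*(-73)) = 1/(2*(-3)*(2 - 3) - 1*(-73)) = 1/(2*(-3)*(-1) + 73) = 1/(6 + 73) = 1/79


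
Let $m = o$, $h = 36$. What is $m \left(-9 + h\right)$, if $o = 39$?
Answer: $1053$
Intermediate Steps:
$m = 39$
$m \left(-9 + h\right) = 39 \left(-9 + 36\right) = 39 \cdot 27 = 1053$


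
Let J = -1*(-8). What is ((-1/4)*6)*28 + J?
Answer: -34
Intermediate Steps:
J = 8
((-1/4)*6)*28 + J = ((-1/4)*6)*28 + 8 = (((¼)*(-1))*6)*28 + 8 = -¼*6*28 + 8 = -3/2*28 + 8 = -42 + 8 = -34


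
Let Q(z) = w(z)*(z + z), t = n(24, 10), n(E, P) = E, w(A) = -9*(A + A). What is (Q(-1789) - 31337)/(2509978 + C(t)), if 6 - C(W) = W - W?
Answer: -115250093/2509984 ≈ -45.917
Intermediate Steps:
w(A) = -18*A
t = 24
C(W) = 6 (C(W) = 6 - (W - W) = 6 - 1*0 = 6 + 0 = 6)
Q(z) = -36*z**2 (Q(z) = (-18*z)*(z + z) = (-18*z)*(2*z) = -36*z**2)
(Q(-1789) - 31337)/(2509978 + C(t)) = (-36*(-1789)**2 - 31337)/(2509978 + 6) = (-36*3200521 - 31337)/2509984 = (-115218756 - 31337)*(1/2509984) = -115250093*1/2509984 = -115250093/2509984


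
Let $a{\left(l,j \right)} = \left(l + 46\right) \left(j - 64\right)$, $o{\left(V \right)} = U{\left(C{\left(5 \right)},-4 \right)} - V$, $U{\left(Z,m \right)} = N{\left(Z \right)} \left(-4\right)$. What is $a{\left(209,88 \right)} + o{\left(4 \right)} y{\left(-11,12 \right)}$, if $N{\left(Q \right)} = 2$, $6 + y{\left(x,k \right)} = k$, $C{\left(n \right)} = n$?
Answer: $6048$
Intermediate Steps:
$y{\left(x,k \right)} = -6 + k$
$U{\left(Z,m \right)} = -8$ ($U{\left(Z,m \right)} = 2 \left(-4\right) = -8$)
$o{\left(V \right)} = -8 - V$
$a{\left(l,j \right)} = \left(-64 + j\right) \left(46 + l\right)$ ($a{\left(l,j \right)} = \left(46 + l\right) \left(-64 + j\right) = \left(-64 + j\right) \left(46 + l\right)$)
$a{\left(209,88 \right)} + o{\left(4 \right)} y{\left(-11,12 \right)} = \left(-2944 - 13376 + 46 \cdot 88 + 88 \cdot 209\right) + \left(-8 - 4\right) \left(-6 + 12\right) = \left(-2944 - 13376 + 4048 + 18392\right) + \left(-8 - 4\right) 6 = 6120 - 72 = 6048$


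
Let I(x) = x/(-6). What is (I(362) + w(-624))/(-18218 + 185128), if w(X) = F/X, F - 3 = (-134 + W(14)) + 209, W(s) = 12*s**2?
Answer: -20039/52075920 ≈ -0.00038480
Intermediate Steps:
I(x) = -x/6 (I(x) = x*(-1/6) = -x/6)
F = 2430 (F = 3 + ((-134 + 12*14**2) + 209) = 3 + ((-134 + 12*196) + 209) = 3 + ((-134 + 2352) + 209) = 3 + (2218 + 209) = 3 + 2427 = 2430)
w(X) = 2430/X
(I(362) + w(-624))/(-18218 + 185128) = (-1/6*362 + 2430/(-624))/(-18218 + 185128) = (-181/3 + 2430*(-1/624))/166910 = (-181/3 - 405/104)*(1/166910) = -20039/312*1/166910 = -20039/52075920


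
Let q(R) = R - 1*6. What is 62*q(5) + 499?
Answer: 437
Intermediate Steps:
q(R) = -6 + R (q(R) = R - 6 = -6 + R)
62*q(5) + 499 = 62*(-6 + 5) + 499 = 62*(-1) + 499 = -62 + 499 = 437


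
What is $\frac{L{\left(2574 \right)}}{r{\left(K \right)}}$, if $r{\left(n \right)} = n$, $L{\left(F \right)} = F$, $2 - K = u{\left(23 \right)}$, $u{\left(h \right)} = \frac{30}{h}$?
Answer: $\frac{29601}{8} \approx 3700.1$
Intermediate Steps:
$K = \frac{16}{23}$ ($K = 2 - \frac{30}{23} = \frac{16}{23} \approx 0.69565$)
$\frac{L{\left(2574 \right)}}{r{\left(K \right)}} = \frac{2574}{\frac{16}{23}} = 2574 \cdot \frac{23}{16} = \frac{29601}{8}$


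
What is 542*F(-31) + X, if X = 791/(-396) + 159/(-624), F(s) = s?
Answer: -346033163/20592 ≈ -16804.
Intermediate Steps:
X = -46379/20592 (X = 791*(-1/396) + 159*(-1/624) = -791/396 - 53/208 = -46379/20592 ≈ -2.2523)
542*F(-31) + X = 542*(-31) - 46379/20592 = -16802 - 46379/20592 = -346033163/20592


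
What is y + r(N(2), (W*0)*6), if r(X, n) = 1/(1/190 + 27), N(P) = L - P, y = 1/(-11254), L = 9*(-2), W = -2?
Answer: 2133129/57744274 ≈ 0.036941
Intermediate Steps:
L = -18
y = -1/11254 ≈ -8.8857e-5
N(P) = -18 - P
r(X, n) = 190/5131 (r(X, n) = 1/(1/190 + 27) = 1/(5131/190) = 190/5131)
y + r(N(2), (W*0)*6) = -1/11254 + 190/5131 = 2133129/57744274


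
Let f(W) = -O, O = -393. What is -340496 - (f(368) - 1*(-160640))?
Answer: -501529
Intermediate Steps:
f(W) = 393 (f(W) = -1*(-393) = 393)
-340496 - (f(368) - 1*(-160640)) = -340496 - (393 - 1*(-160640)) = -340496 - (393 + 160640) = -340496 - 1*161033 = -340496 - 161033 = -501529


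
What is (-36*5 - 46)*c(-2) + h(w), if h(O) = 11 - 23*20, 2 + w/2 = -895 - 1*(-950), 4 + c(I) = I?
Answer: 907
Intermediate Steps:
c(I) = -4 + I
w = 106 (w = -4 + 2*(-895 - 1*(-950)) = -4 + 2*(-895 + 950) = -4 + 2*55 = -4 + 110 = 106)
h(O) = -449 (h(O) = 11 - 460 = -449)
(-36*5 - 46)*c(-2) + h(w) = (-36*5 - 46)*(-4 - 2) - 449 = (-180 - 46)*(-6) - 449 = -226*(-6) - 449 = 1356 - 449 = 907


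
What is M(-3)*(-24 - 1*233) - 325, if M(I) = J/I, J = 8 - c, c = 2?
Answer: 189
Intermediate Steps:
J = 6 (J = 8 - 1*2 = 8 - 2 = 6)
M(I) = 6/I
M(-3)*(-24 - 1*233) - 325 = (6/(-3))*(-24 - 1*233) - 325 = (6*(-1/3))*(-24 - 233) - 325 = -2*(-257) - 325 = 514 - 325 = 189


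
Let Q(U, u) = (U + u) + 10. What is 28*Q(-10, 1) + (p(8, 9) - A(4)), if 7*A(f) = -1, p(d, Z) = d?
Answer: 253/7 ≈ 36.143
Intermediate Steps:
A(f) = -⅐ (A(f) = (⅐)*(-1) = -⅐)
Q(U, u) = 10 + U + u
28*Q(-10, 1) + (p(8, 9) - A(4)) = 28*(10 - 10 + 1) + (8 - 1*(-⅐)) = 28*1 + (8 + ⅐) = 28 + 57/7 = 253/7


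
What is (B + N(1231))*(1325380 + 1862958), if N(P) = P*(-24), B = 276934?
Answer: 788762937820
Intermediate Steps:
N(P) = -24*P
(B + N(1231))*(1325380 + 1862958) = (276934 - 24*1231)*(1325380 + 1862958) = (276934 - 29544)*3188338 = 247390*3188338 = 788762937820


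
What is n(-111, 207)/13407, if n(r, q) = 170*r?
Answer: -6290/4469 ≈ -1.4075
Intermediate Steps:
n(-111, 207)/13407 = (170*(-111))/13407 = -18870*1/13407 = -6290/4469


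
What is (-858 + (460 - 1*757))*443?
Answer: -511665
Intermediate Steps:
(-858 + (460 - 1*757))*443 = (-858 + (460 - 757))*443 = (-858 - 297)*443 = -1155*443 = -511665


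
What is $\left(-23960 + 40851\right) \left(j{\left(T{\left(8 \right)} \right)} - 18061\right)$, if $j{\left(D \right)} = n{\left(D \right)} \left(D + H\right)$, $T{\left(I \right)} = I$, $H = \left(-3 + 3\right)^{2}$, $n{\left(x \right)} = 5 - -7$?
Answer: $-303446815$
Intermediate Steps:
$n{\left(x \right)} = 12$ ($n{\left(x \right)} = 5 + 7 = 12$)
$H = 0$ ($H = 0^{2} = 0$)
$j{\left(D \right)} = 12 D$ ($j{\left(D \right)} = 12 \left(D + 0\right) = 12 D$)
$\left(-23960 + 40851\right) \left(j{\left(T{\left(8 \right)} \right)} - 18061\right) = \left(-23960 + 40851\right) \left(12 \cdot 8 - 18061\right) = 16891 \left(96 - 18061\right) = 16891 \left(-17965\right) = -303446815$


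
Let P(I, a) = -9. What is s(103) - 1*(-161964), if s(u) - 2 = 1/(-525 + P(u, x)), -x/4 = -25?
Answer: 86489843/534 ≈ 1.6197e+5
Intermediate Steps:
x = 100 (x = -4*(-25) = 100)
s(u) = 1067/534 (s(u) = 2 + 1/(-525 - 9) = 2 + 1/(-534) = 2 - 1/534 = 1067/534)
s(103) - 1*(-161964) = 1067/534 - 1*(-161964) = 1067/534 + 161964 = 86489843/534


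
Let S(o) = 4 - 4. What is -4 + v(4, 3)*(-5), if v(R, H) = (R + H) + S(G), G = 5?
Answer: -39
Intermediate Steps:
S(o) = 0
v(R, H) = H + R (v(R, H) = (R + H) + 0 = (H + R) + 0 = H + R)
-4 + v(4, 3)*(-5) = -4 + (3 + 4)*(-5) = -4 + 7*(-5) = -4 - 35 = -39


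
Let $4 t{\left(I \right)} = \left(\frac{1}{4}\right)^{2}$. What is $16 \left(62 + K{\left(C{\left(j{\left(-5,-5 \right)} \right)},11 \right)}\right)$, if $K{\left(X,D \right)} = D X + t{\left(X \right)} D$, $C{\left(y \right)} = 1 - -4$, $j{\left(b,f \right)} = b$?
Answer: $\frac{7499}{4} \approx 1874.8$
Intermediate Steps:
$C{\left(y \right)} = 5$ ($C{\left(y \right)} = 1 + 4 = 5$)
$t{\left(I \right)} = \frac{1}{64}$ ($t{\left(I \right)} = \frac{\left(\frac{1}{4}\right)^{2}}{4} = \frac{1}{4 \cdot 16} = \frac{1}{4} \cdot \frac{1}{16} = \frac{1}{64}$)
$K{\left(X,D \right)} = \frac{D}{64} + D X$ ($K{\left(X,D \right)} = D X + \frac{D}{64} = \frac{D}{64} + D X$)
$16 \left(62 + K{\left(C{\left(j{\left(-5,-5 \right)} \right)},11 \right)}\right) = 16 \left(62 + 11 \left(\frac{1}{64} + 5\right)\right) = 16 \left(62 + 11 \cdot \frac{321}{64}\right) = 16 \left(62 + \frac{3531}{64}\right) = 16 \cdot \frac{7499}{64} = \frac{7499}{4}$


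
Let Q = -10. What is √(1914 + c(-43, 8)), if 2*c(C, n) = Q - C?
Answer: 3*√858/2 ≈ 43.937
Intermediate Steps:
c(C, n) = -5 - C/2 (c(C, n) = (-10 - C)/2 = -5 - C/2)
√(1914 + c(-43, 8)) = √(1914 + (-5 - ½*(-43))) = √(1914 + (-5 + 43/2)) = √(1914 + 33/2) = √(3861/2) = 3*√858/2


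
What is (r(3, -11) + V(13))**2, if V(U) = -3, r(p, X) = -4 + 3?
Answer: 16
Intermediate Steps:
r(p, X) = -1
(r(3, -11) + V(13))**2 = (-1 - 3)**2 = (-4)**2 = 16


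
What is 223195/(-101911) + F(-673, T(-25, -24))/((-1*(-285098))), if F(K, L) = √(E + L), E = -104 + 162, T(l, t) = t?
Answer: -223195/101911 + √34/285098 ≈ -2.1901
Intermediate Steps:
E = 58
F(K, L) = √(58 + L)
223195/(-101911) + F(-673, T(-25, -24))/((-1*(-285098))) = 223195/(-101911) + √(58 - 24)/((-1*(-285098))) = 223195*(-1/101911) + √34/285098 = -223195/101911 + √34*(1/285098) = -223195/101911 + √34/285098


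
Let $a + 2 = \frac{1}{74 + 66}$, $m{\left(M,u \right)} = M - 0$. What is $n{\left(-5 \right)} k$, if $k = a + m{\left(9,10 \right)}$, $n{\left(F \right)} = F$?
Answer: $- \frac{981}{28} \approx -35.036$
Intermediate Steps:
$m{\left(M,u \right)} = M$ ($m{\left(M,u \right)} = M + 0 = M$)
$a = - \frac{279}{140}$ ($a = -2 + \frac{1}{74 + 66} = -2 + \frac{1}{140} = - \frac{279}{140} \approx -1.9929$)
$k = \frac{981}{140}$ ($k = - \frac{279}{140} + 9 = \frac{981}{140} \approx 7.0071$)
$n{\left(-5 \right)} k = \left(-5\right) \frac{981}{140} = - \frac{981}{28}$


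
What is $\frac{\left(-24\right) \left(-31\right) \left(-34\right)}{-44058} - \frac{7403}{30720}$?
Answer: $\frac{75155291}{225576960} \approx 0.33317$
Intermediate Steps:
$\frac{\left(-24\right) \left(-31\right) \left(-34\right)}{-44058} - \frac{7403}{30720} = 744 \left(-34\right) \left(- \frac{1}{44058}\right) - \frac{7403}{30720} = \left(-25296\right) \left(- \frac{1}{44058}\right) - \frac{7403}{30720} = \frac{4216}{7343} - \frac{7403}{30720} = \frac{75155291}{225576960}$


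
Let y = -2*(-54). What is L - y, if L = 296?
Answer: 188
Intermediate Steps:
y = 108
L - y = 296 - 1*108 = 296 - 108 = 188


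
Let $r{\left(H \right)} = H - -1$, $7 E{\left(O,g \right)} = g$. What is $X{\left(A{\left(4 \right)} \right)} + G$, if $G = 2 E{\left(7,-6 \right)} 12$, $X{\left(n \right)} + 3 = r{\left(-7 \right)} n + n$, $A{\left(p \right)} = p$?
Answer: $- \frac{305}{7} \approx -43.571$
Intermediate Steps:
$E{\left(O,g \right)} = \frac{g}{7}$
$r{\left(H \right)} = 1 + H$ ($r{\left(H \right)} = H + 1 = 1 + H$)
$X{\left(n \right)} = -3 - 5 n$ ($X{\left(n \right)} = -3 + \left(\left(1 - 7\right) n + n\right) = -3 + \left(- 6 n + n\right) = -3 - 5 n$)
$G = - \frac{144}{7}$ ($G = 2 \cdot \frac{1}{7} \left(-6\right) 12 = 2 \left(- \frac{6}{7}\right) 12 = \left(- \frac{12}{7}\right) 12 = - \frac{144}{7} \approx -20.571$)
$X{\left(A{\left(4 \right)} \right)} + G = \left(-3 - 20\right) - \frac{144}{7} = -23 - \frac{144}{7} = - \frac{305}{7}$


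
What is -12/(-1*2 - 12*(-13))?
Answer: -6/77 ≈ -0.077922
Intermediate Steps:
-12/(-1*2 - 12*(-13)) = -12/(-2 + 156) = -12/154 = -12*1/154 = -6/77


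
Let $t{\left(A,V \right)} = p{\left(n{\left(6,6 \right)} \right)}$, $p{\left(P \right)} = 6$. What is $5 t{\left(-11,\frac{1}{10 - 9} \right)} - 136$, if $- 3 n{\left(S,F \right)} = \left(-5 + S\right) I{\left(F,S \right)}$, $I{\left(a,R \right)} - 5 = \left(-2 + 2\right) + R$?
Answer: $-106$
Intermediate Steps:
$I{\left(a,R \right)} = 5 + R$ ($I{\left(a,R \right)} = 5 + \left(\left(-2 + 2\right) + R\right) = 5 + \left(0 + R\right) = 5 + R$)
$n{\left(S,F \right)} = - \frac{\left(-5 + S\right) \left(5 + S\right)}{3}$
$t{\left(A,V \right)} = 6$
$5 t{\left(-11,\frac{1}{10 - 9} \right)} - 136 = 5 \cdot 6 - 136 = 30 - 136 = -106$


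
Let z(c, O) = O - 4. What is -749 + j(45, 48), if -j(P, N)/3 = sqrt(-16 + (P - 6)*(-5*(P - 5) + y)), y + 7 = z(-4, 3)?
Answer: -749 - 24*I*sqrt(127) ≈ -749.0 - 270.47*I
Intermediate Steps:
z(c, O) = -4 + O
y = -8 (y = -7 + (-4 + 3) = -7 - 1 = -8)
j(P, N) = -3*sqrt(-16 + (-6 + P)*(17 - 5*P)) (j(P, N) = -3*sqrt(-16 + (P - 6)*(-5*(P - 5) - 8)) = -3*sqrt(-16 + (-6 + P)*(-5*(-5 + P) - 8)) = -3*sqrt(-16 + (-6 + P)*((25 - 5*P) - 8)) = -3*sqrt(-16 + (-6 + P)*(17 - 5*P)))
-749 + j(45, 48) = -749 - 3*sqrt(-118 - 5*45**2 + 47*45) = -749 - 3*sqrt(-118 - 5*2025 + 2115) = -749 - 3*sqrt(-118 - 10125 + 2115) = -749 - 24*I*sqrt(127)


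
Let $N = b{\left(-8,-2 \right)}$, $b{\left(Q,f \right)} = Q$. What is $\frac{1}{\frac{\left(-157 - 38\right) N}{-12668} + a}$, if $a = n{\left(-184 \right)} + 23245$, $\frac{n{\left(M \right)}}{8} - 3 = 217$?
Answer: $\frac{3167}{79190445} \approx 3.9992 \cdot 10^{-5}$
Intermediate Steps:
$n{\left(M \right)} = 1760$ ($n{\left(M \right)} = 24 + 8 \cdot 217 = 24 + 1736 = 1760$)
$N = -8$
$a = 25005$ ($a = 1760 + 23245 = 25005$)
$\frac{1}{\frac{\left(-157 - 38\right) N}{-12668} + a} = \frac{1}{\frac{\left(-157 - 38\right) \left(-8\right)}{-12668} + 25005} = \frac{1}{\left(-195\right) \left(-8\right) \left(- \frac{1}{12668}\right) + 25005} = \frac{1}{1560 \left(- \frac{1}{12668}\right) + 25005} = \frac{1}{- \frac{390}{3167} + 25005} = \frac{1}{\frac{79190445}{3167}} = \frac{3167}{79190445}$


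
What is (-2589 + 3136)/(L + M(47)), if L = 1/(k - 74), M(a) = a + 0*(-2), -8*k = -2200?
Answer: 109947/9448 ≈ 11.637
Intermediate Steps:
k = 275 (k = -⅛*(-2200) = 275)
M(a) = a (M(a) = a + 0 = a)
L = 1/201 (L = 1/(275 - 74) = 1/201 ≈ 0.0049751)
(-2589 + 3136)/(L + M(47)) = (-2589 + 3136)/(1/201 + 47) = 547/(9448/201) = 547*(201/9448) = 109947/9448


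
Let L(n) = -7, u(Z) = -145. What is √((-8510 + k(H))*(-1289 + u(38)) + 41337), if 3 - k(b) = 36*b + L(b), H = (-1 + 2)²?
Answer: √12281961 ≈ 3504.6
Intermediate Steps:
H = 1 (H = 1² = 1)
k(b) = 10 - 36*b (k(b) = 3 - (36*b - 7) = 3 - (-7 + 36*b) = 3 + (7 - 36*b) = 10 - 36*b)
√((-8510 + k(H))*(-1289 + u(38)) + 41337) = √((-8510 + (10 - 36*1))*(-1289 - 145) + 41337) = √((-8510 + (10 - 36))*(-1434) + 41337) = √((-8510 - 26)*(-1434) + 41337) = √(-8536*(-1434) + 41337) = √(12240624 + 41337) = √12281961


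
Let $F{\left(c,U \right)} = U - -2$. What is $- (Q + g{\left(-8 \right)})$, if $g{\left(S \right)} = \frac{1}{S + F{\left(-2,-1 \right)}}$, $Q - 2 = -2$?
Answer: $\frac{1}{7} \approx 0.14286$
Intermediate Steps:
$F{\left(c,U \right)} = 2 + U$ ($F{\left(c,U \right)} = U + 2 = 2 + U$)
$Q = 0$ ($Q = 2 - 2 = 0$)
$g{\left(S \right)} = \frac{1}{1 + S}$ ($g{\left(S \right)} = \frac{1}{S + \left(2 - 1\right)} = \frac{1}{S + 1} = \frac{1}{1 + S}$)
$- (Q + g{\left(-8 \right)}) = - (0 + \frac{1}{1 - 8}) = - (0 + \frac{1}{-7}) = - (0 - \frac{1}{7}) = \left(-1\right) \left(- \frac{1}{7}\right) = \frac{1}{7}$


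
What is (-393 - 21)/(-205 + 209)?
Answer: -207/2 ≈ -103.50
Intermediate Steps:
(-393 - 21)/(-205 + 209) = -414/4 = -414*¼ = -207/2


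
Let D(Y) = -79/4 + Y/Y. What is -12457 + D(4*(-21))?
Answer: -49903/4 ≈ -12476.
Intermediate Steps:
D(Y) = -75/4 (D(Y) = -79*1/4 + 1 = -79/4 + 1 = -75/4)
-12457 + D(4*(-21)) = -12457 - 75/4 = -49903/4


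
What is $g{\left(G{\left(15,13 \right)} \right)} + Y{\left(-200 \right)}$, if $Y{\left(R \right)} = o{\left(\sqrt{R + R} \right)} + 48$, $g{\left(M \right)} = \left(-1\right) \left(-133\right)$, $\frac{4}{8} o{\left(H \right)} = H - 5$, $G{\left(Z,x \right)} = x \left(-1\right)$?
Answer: $171 + 40 i \approx 171.0 + 40.0 i$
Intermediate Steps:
$G{\left(Z,x \right)} = - x$
$o{\left(H \right)} = -10 + 2 H$ ($o{\left(H \right)} = 2 \left(H - 5\right) = 2 \left(-5 + H\right) = -10 + 2 H$)
$g{\left(M \right)} = 133$
$Y{\left(R \right)} = 38 + 2 \sqrt{2} \sqrt{R}$ ($Y{\left(R \right)} = \left(-10 + 2 \sqrt{R + R}\right) + 48 = \left(-10 + 2 \sqrt{2 R}\right) + 48 = \left(-10 + 2 \sqrt{2} \sqrt{R}\right) + 48 = 38 + 2 \sqrt{2} \sqrt{R}$)
$g{\left(G{\left(15,13 \right)} \right)} + Y{\left(-200 \right)} = 133 + \left(38 + 2 \sqrt{2} \sqrt{-200}\right) = 133 + \left(38 + 2 \sqrt{2} \cdot 10 i \sqrt{2}\right) = 133 + \left(38 + 40 i\right) = 171 + 40 i$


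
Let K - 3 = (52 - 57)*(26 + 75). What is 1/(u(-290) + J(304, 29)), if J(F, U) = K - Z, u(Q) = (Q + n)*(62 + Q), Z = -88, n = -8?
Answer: 1/67530 ≈ 1.4808e-5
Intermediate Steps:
u(Q) = (-8 + Q)*(62 + Q) (u(Q) = (Q - 8)*(62 + Q) = (-8 + Q)*(62 + Q))
K = -502 (K = 3 + (52 - 57)*(26 + 75) = 3 - 5*101 = 3 - 505 = -502)
J(F, U) = -414 (J(F, U) = -502 - 1*(-88) = -502 + 88 = -414)
1/(u(-290) + J(304, 29)) = 1/((-496 + (-290)² + 54*(-290)) - 414) = 1/((-496 + 84100 - 15660) - 414) = 1/(67944 - 414) = 1/67530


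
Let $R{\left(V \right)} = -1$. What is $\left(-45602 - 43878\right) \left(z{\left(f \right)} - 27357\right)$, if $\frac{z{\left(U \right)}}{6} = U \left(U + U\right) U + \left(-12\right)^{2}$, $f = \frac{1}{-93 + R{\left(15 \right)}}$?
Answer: $\frac{246122143619940}{103823} \approx 2.3706 \cdot 10^{9}$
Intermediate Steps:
$f = - \frac{1}{94}$ ($f = \frac{1}{-93 - 1} = \frac{1}{-94} = - \frac{1}{94} \approx -0.010638$)
$z{\left(U \right)} = 864 + 12 U^{3}$ ($z{\left(U \right)} = 6 \left(U \left(U + U\right) U + \left(-12\right)^{2}\right) = 6 \left(U 2 U U + 144\right) = 6 \left(2 U^{2} U + 144\right) = 6 \left(2 U^{3} + 144\right) = 6 \left(144 + 2 U^{3}\right) = 864 + 12 U^{3}$)
$\left(-45602 - 43878\right) \left(z{\left(f \right)} - 27357\right) = \left(-45602 - 43878\right) \left(\left(864 + 12 \left(- \frac{1}{94}\right)^{3}\right) - 27357\right) = - 89480 \left(\left(864 + 12 \left(- \frac{1}{830584}\right)\right) - 27357\right) = - 89480 \left(\left(864 - \frac{3}{207646}\right) - 27357\right) = - 89480 \left(\frac{179406141}{207646} - 27357\right) = \left(-89480\right) \left(- \frac{5501165481}{207646}\right) = \frac{246122143619940}{103823}$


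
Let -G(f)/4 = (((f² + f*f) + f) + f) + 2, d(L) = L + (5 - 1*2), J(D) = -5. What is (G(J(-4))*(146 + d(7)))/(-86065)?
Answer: 3744/12295 ≈ 0.30451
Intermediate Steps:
d(L) = 3 + L (d(L) = L + (5 - 2) = L + 3 = 3 + L)
G(f) = -8 - 8*f - 8*f² (G(f) = -4*((((f² + f*f) + f) + f) + 2) = -4*((((f² + f²) + f) + f) + 2) = -4*(((2*f² + f) + f) + 2) = -4*(((f + 2*f²) + f) + 2) = -4*((2*f + 2*f²) + 2) = -4*(2 + 2*f + 2*f²) = -8 - 8*f - 8*f²)
(G(J(-4))*(146 + d(7)))/(-86065) = ((-8 - 8*(-5) - 8*(-5)²)*(146 + (3 + 7)))/(-86065) = ((-8 + 40 - 8*25)*(146 + 10))*(-1/86065) = ((-8 + 40 - 200)*156)*(-1/86065) = -168*156*(-1/86065) = -26208*(-1/86065) = 3744/12295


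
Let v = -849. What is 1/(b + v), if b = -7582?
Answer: -1/8431 ≈ -0.00011861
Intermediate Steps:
1/(b + v) = 1/(-7582 - 849) = 1/(-8431) = -1/8431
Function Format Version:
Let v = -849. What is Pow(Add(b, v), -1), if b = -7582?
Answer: Rational(-1, 8431) ≈ -0.00011861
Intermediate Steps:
Pow(Add(b, v), -1) = Pow(Add(-7582, -849), -1) = Pow(-8431, -1) = Rational(-1, 8431)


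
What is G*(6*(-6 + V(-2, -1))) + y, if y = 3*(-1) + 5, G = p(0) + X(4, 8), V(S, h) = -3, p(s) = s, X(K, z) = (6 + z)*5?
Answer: -3778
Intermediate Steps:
X(K, z) = 30 + 5*z
G = 70 (G = 0 + (30 + 5*8) = 0 + (30 + 40) = 0 + 70 = 70)
y = 2 (y = -3 + 5 = 2)
G*(6*(-6 + V(-2, -1))) + y = 70*(6*(-6 - 3)) + 2 = 70*(6*(-9)) + 2 = 70*(-54) + 2 = -3780 + 2 = -3778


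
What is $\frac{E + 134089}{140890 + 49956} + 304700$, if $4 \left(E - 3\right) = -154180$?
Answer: $\frac{58150871747}{190846} \approx 3.047 \cdot 10^{5}$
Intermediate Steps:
$E = -38542$ ($E = 3 + \frac{1}{4} \left(-154180\right) = 3 - 38545 = -38542$)
$\frac{E + 134089}{140890 + 49956} + 304700 = \frac{-38542 + 134089}{140890 + 49956} + 304700 = \frac{95547}{190846} + 304700 = \frac{58150871747}{190846}$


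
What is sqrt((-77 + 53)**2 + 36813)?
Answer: 11*sqrt(309) ≈ 193.36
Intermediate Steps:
sqrt((-77 + 53)**2 + 36813) = sqrt((-24)**2 + 36813) = sqrt(576 + 36813) = sqrt(37389) = 11*sqrt(309)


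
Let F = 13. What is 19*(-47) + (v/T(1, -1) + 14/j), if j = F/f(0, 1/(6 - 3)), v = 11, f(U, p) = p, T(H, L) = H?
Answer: -34384/39 ≈ -881.64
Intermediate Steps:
j = 39 (j = 13/(1/(6 - 3)) = 13/(1/3) = 13/(⅓) = 13*3 = 39)
19*(-47) + (v/T(1, -1) + 14/j) = 19*(-47) + (11/1 + 14/39) = -893 + (11*1 + 14*(1/39)) = -893 + (11 + 14/39) = -893 + 443/39 = -34384/39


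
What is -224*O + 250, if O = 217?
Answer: -48358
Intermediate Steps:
-224*O + 250 = -224*217 + 250 = -48608 + 250 = -48358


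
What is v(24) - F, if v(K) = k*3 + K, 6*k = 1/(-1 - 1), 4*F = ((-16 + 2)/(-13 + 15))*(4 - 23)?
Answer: -19/2 ≈ -9.5000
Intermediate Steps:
F = 133/4 (F = (((-16 + 2)/(-13 + 15))*(4 - 23))/4 = (-14/2*(-19))/4 = (-14*½*(-19))/4 = (-7*(-19))/4 = (¼)*133 = 133/4 ≈ 33.250)
k = -1/12 (k = 1/(6*(-1 - 1)) = (⅙)/(-2) = (⅙)*(-½) = -1/12 ≈ -0.083333)
v(K) = -¼ + K (v(K) = -1/12*3 + K = -¼ + K)
v(24) - F = (-¼ + 24) - 1*133/4 = 95/4 - 133/4 = -19/2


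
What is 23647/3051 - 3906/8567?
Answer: 190666643/26137917 ≈ 7.2946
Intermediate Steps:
23647/3051 - 3906/8567 = 190666643/26137917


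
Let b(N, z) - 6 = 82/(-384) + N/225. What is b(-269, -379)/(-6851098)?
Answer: -66109/98655811200 ≈ -6.7010e-7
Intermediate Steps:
b(N, z) = 1111/192 + N/225 (b(N, z) = 6 + (82/(-384) + N/225) = 6 + (82*(-1/384) + N*(1/225)) = 6 + (-41/192 + N/225) = 1111/192 + N/225)
b(-269, -379)/(-6851098) = (1111/192 + (1/225)*(-269))/(-6851098) = (1111/192 - 269/225)*(-1/6851098) = (66109/14400)*(-1/6851098) = -66109/98655811200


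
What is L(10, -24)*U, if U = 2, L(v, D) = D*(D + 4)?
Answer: 960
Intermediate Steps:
L(v, D) = D*(4 + D)
L(10, -24)*U = -24*(4 - 24)*2 = -24*(-20)*2 = 480*2 = 960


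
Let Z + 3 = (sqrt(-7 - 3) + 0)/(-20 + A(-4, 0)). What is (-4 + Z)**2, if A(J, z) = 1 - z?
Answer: (133 + I*sqrt(10))**2/361 ≈ 48.972 + 2.3301*I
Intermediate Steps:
Z = -3 - I*sqrt(10)/19 (Z = -3 + (sqrt(-7 - 3) + 0)/(-20 + (1 - 1*0)) = -3 + (sqrt(-10) + 0)/(-20 + (1 + 0)) = -3 + (I*sqrt(10) + 0)/(-20 + 1) = -3 + (I*sqrt(10))/(-19) = -3 + (I*sqrt(10))*(-1/19) = -3 - I*sqrt(10)/19 ≈ -3.0 - 0.16644*I)
(-4 + Z)**2 = (-4 + (-3 - I*sqrt(10)/19))**2 = (-7 - I*sqrt(10)/19)**2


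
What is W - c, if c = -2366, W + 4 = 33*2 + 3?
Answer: 2431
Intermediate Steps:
W = 65 (W = -4 + (33*2 + 3) = -4 + (66 + 3) = -4 + 69 = 65)
W - c = 65 - 1*(-2366) = 65 + 2366 = 2431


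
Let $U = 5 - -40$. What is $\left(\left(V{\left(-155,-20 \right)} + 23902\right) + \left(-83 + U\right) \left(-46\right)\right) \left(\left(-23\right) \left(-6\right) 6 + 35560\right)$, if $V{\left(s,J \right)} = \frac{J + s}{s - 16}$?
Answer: $\frac{159609594100}{171} \approx 9.3339 \cdot 10^{8}$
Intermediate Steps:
$V{\left(s,J \right)} = \frac{J + s}{-16 + s}$
$U = 45$ ($U = 5 + 40 = 45$)
$\left(\left(V{\left(-155,-20 \right)} + 23902\right) + \left(-83 + U\right) \left(-46\right)\right) \left(\left(-23\right) \left(-6\right) 6 + 35560\right) = \left(\left(\frac{-20 - 155}{-16 - 155} + 23902\right) + \left(-83 + 45\right) \left(-46\right)\right) \left(\left(-23\right) \left(-6\right) 6 + 35560\right) = \left(\left(\frac{1}{-171} \left(-175\right) + 23902\right) - -1748\right) \left(138 \cdot 6 + 35560\right) = \left(\left(\left(- \frac{1}{171}\right) \left(-175\right) + 23902\right) + 1748\right) \left(828 + 35560\right) = \left(\left(\frac{175}{171} + 23902\right) + 1748\right) 36388 = \left(\frac{4087417}{171} + 1748\right) 36388 = \frac{4386325}{171} \cdot 36388 = \frac{159609594100}{171}$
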